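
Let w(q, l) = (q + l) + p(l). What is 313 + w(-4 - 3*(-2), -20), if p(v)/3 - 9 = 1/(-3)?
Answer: 321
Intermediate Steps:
p(v) = 26 (p(v) = 27 + 3/(-3) = 27 + 3*(-⅓) = 27 - 1 = 26)
w(q, l) = 26 + l + q (w(q, l) = (q + l) + 26 = (l + q) + 26 = 26 + l + q)
313 + w(-4 - 3*(-2), -20) = 313 + (26 - 20 + (-4 - 3*(-2))) = 313 + (26 - 20 + (-4 + 6)) = 313 + (26 - 20 + 2) = 313 + 8 = 321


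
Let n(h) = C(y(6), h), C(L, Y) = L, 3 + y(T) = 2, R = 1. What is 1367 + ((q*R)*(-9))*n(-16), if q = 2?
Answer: 1385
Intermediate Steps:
y(T) = -1 (y(T) = -3 + 2 = -1)
n(h) = -1
1367 + ((q*R)*(-9))*n(-16) = 1367 + ((2*1)*(-9))*(-1) = 1367 + (2*(-9))*(-1) = 1367 - 18*(-1) = 1367 + 18 = 1385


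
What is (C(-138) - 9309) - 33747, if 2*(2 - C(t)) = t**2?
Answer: -52576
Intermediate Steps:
C(t) = 2 - t**2/2
(C(-138) - 9309) - 33747 = ((2 - 1/2*(-138)**2) - 9309) - 33747 = ((2 - 1/2*19044) - 9309) - 33747 = ((2 - 9522) - 9309) - 33747 = (-9520 - 9309) - 33747 = -18829 - 33747 = -52576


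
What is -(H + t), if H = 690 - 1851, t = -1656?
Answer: 2817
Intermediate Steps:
H = -1161
-(H + t) = -(-1161 - 1656) = -1*(-2817) = 2817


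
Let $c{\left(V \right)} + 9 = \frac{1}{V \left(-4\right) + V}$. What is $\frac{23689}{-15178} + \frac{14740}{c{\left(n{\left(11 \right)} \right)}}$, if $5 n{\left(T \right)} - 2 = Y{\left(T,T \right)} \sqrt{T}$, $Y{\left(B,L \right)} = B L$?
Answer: $- \frac{1460603594761681}{890969075122} + \frac{13376550 \sqrt{11}}{58701349} \approx -1638.6$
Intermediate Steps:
$n{\left(T \right)} = \frac{2}{5} + \frac{T^{\frac{5}{2}}}{5}$ ($n{\left(T \right)} = \frac{2}{5} + \frac{T T \sqrt{T}}{5} = \frac{2}{5} + \frac{T^{2} \sqrt{T}}{5} = \frac{2}{5} + \frac{T^{\frac{5}{2}}}{5}$)
$c{\left(V \right)} = -9 - \frac{1}{3 V}$ ($c{\left(V \right)} = -9 + \frac{1}{V \left(-4\right) + V} = -9 + \frac{1}{- 4 V + V} = -9 + \frac{1}{\left(-3\right) V} = -9 - \frac{1}{3 V}$)
$\frac{23689}{-15178} + \frac{14740}{c{\left(n{\left(11 \right)} \right)}} = \frac{23689}{-15178} + \frac{14740}{-9 - \frac{1}{3 \left(\frac{2}{5} + \frac{11^{\frac{5}{2}}}{5}\right)}} = 23689 \left(- \frac{1}{15178}\right) + \frac{14740}{-9 - \frac{1}{3 \left(\frac{2}{5} + \frac{121 \sqrt{11}}{5}\right)}} = - \frac{23689}{15178} + \frac{14740}{-9 - \frac{1}{3 \left(\frac{2}{5} + \frac{121 \sqrt{11}}{5}\right)}}$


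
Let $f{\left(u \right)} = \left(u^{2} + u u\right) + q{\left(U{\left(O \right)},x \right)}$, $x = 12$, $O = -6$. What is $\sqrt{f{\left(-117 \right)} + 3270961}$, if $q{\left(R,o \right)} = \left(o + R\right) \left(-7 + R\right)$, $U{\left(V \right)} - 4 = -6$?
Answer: $\sqrt{3298249} \approx 1816.1$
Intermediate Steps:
$U{\left(V \right)} = -2$ ($U{\left(V \right)} = 4 - 6 = -2$)
$q{\left(R,o \right)} = \left(-7 + R\right) \left(R + o\right)$ ($q{\left(R,o \right)} = \left(R + o\right) \left(-7 + R\right) = \left(-7 + R\right) \left(R + o\right)$)
$f{\left(u \right)} = -90 + 2 u^{2}$ ($f{\left(u \right)} = \left(u^{2} + u u\right) - \left(94 - 4\right) = \left(u^{2} + u^{2}\right) + \left(4 + 14 - 84 - 24\right) = 2 u^{2} - 90 = -90 + 2 u^{2}$)
$\sqrt{f{\left(-117 \right)} + 3270961} = \sqrt{\left(-90 + 2 \left(-117\right)^{2}\right) + 3270961} = \sqrt{\left(-90 + 2 \cdot 13689\right) + 3270961} = \sqrt{\left(-90 + 27378\right) + 3270961} = \sqrt{27288 + 3270961} = \sqrt{3298249}$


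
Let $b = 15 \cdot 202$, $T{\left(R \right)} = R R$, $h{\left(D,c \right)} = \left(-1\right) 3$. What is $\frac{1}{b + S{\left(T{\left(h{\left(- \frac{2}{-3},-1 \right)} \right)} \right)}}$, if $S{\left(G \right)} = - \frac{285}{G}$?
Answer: $\frac{3}{8995} \approx 0.00033352$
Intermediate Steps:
$h{\left(D,c \right)} = -3$
$T{\left(R \right)} = R^{2}$
$b = 3030$
$\frac{1}{b + S{\left(T{\left(h{\left(- \frac{2}{-3},-1 \right)} \right)} \right)}} = \frac{1}{3030 - \frac{285}{\left(-3\right)^{2}}} = \frac{1}{3030 - \frac{285}{9}} = \frac{1}{3030 - \frac{95}{3}} = \frac{1}{\frac{8995}{3}} = \frac{3}{8995}$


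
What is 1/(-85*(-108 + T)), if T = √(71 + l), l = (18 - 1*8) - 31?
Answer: 54/493595 + √2/197438 ≈ 0.00011656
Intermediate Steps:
l = -21 (l = (18 - 8) - 31 = 10 - 31 = -21)
T = 5*√2 (T = √(71 - 21) = √50 = 5*√2 ≈ 7.0711)
1/(-85*(-108 + T)) = 1/(-85*(-108 + 5*√2)) = 1/(9180 - 425*√2)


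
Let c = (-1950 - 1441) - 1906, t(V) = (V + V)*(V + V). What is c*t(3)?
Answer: -190692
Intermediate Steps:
t(V) = 4*V**2 (t(V) = (2*V)*(2*V) = 4*V**2)
c = -5297 (c = -3391 - 1906 = -5297)
c*t(3) = -21188*3**2 = -21188*9 = -5297*36 = -190692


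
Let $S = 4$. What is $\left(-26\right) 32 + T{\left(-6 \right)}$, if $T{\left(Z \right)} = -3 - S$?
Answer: $-839$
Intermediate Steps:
$T{\left(Z \right)} = -7$ ($T{\left(Z \right)} = -3 - 4 = -7$)
$\left(-26\right) 32 + T{\left(-6 \right)} = \left(-26\right) 32 - 7 = -832 - 7 = -839$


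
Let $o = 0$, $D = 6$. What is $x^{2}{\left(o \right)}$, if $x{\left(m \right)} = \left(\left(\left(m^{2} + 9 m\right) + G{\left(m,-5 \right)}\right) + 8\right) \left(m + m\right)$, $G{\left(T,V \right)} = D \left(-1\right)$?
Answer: $0$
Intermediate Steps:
$G{\left(T,V \right)} = -6$ ($G{\left(T,V \right)} = 6 \left(-1\right) = -6$)
$x{\left(m \right)} = 2 m \left(2 + m^{2} + 9 m\right)$ ($x{\left(m \right)} = \left(\left(\left(m^{2} + 9 m\right) - 6\right) + 8\right) \left(m + m\right) = \left(\left(-6 + m^{2} + 9 m\right) + 8\right) 2 m = \left(2 + m^{2} + 9 m\right) 2 m = 2 m \left(2 + m^{2} + 9 m\right)$)
$x^{2}{\left(o \right)} = \left(2 \cdot 0 \left(2 + 0^{2} + 9 \cdot 0\right)\right)^{2} = \left(2 \cdot 0 \left(2 + 0 + 0\right)\right)^{2} = \left(2 \cdot 0 \cdot 2\right)^{2} = 0^{2} = 0$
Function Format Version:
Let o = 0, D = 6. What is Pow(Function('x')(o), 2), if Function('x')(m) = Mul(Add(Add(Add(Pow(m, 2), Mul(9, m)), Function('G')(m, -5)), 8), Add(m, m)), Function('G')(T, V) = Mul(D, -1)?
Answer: 0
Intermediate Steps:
Function('G')(T, V) = -6 (Function('G')(T, V) = Mul(6, -1) = -6)
Function('x')(m) = Mul(2, m, Add(2, Pow(m, 2), Mul(9, m))) (Function('x')(m) = Mul(Add(Add(Add(Pow(m, 2), Mul(9, m)), -6), 8), Add(m, m)) = Mul(Add(Add(-6, Pow(m, 2), Mul(9, m)), 8), Mul(2, m)) = Mul(Add(2, Pow(m, 2), Mul(9, m)), Mul(2, m)) = Mul(2, m, Add(2, Pow(m, 2), Mul(9, m))))
Pow(Function('x')(o), 2) = Pow(Mul(2, 0, Add(2, Pow(0, 2), Mul(9, 0))), 2) = Pow(Mul(2, 0, Add(2, 0, 0)), 2) = Pow(Mul(2, 0, 2), 2) = Pow(0, 2) = 0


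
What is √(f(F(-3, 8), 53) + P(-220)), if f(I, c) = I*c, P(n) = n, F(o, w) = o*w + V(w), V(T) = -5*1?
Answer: I*√1757 ≈ 41.917*I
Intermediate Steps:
V(T) = -5
F(o, w) = -5 + o*w (F(o, w) = o*w - 5 = -5 + o*w)
√(f(F(-3, 8), 53) + P(-220)) = √((-5 - 3*8)*53 - 220) = √((-5 - 24)*53 - 220) = √(-29*53 - 220) = √(-1537 - 220) = √(-1757) = I*√1757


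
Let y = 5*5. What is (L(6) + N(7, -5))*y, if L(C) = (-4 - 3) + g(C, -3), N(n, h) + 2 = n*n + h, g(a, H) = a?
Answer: 1025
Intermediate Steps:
N(n, h) = -2 + h + n**2 (N(n, h) = -2 + (n*n + h) = -2 + (n**2 + h) = -2 + (h + n**2) = -2 + h + n**2)
L(C) = -7 + C (L(C) = (-4 - 3) + C = -7 + C)
y = 25
(L(6) + N(7, -5))*y = ((-7 + 6) + (-2 - 5 + 7**2))*25 = (-1 + (-2 - 5 + 49))*25 = (-1 + 42)*25 = 41*25 = 1025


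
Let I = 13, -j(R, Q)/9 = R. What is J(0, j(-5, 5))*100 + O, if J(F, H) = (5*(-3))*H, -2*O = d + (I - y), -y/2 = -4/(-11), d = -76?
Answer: -1484315/22 ≈ -67469.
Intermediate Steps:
j(R, Q) = -9*R
y = -8/11 (y = -(-8)/(-11) = -(-8)*(-1)/11 = -2*4/11 = -8/11 ≈ -0.72727)
O = 685/22 (O = -(-76 + (13 - 1*(-8/11)))/2 = -(-76 + (13 + 8/11))/2 = -(-76 + 151/11)/2 = -½*(-685/11) = 685/22 ≈ 31.136)
J(F, H) = -15*H
J(0, j(-5, 5))*100 + O = -(-135)*(-5)*100 + 685/22 = -15*45*100 + 685/22 = -675*100 + 685/22 = -67500 + 685/22 = -1484315/22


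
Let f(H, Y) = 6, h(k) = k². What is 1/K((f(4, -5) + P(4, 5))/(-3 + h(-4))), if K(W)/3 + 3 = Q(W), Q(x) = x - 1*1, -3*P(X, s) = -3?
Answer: -13/135 ≈ -0.096296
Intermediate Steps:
P(X, s) = 1 (P(X, s) = -⅓*(-3) = 1)
Q(x) = -1 + x (Q(x) = x - 1 = -1 + x)
K(W) = -12 + 3*W (K(W) = -9 + 3*(-1 + W) = -9 + (-3 + 3*W) = -12 + 3*W)
1/K((f(4, -5) + P(4, 5))/(-3 + h(-4))) = 1/(-12 + 3*((6 + 1)/(-3 + (-4)²))) = 1/(-12 + 3*(7/(-3 + 16))) = 1/(-12 + 3*(7/13)) = 1/(-12 + 21/13) = 1/(-135/13) = -13/135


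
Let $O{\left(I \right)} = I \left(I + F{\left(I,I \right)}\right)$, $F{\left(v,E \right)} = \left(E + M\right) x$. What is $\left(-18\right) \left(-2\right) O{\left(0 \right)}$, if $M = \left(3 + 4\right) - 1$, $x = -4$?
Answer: $0$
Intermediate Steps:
$M = 6$ ($M = 7 - 1 = 6$)
$F{\left(v,E \right)} = -24 - 4 E$ ($F{\left(v,E \right)} = \left(E + 6\right) \left(-4\right) = \left(6 + E\right) \left(-4\right) = -24 - 4 E$)
$O{\left(I \right)} = I \left(-24 - 3 I\right)$ ($O{\left(I \right)} = I \left(I - \left(24 + 4 I\right)\right) = I \left(-24 - 3 I\right)$)
$\left(-18\right) \left(-2\right) O{\left(0 \right)} = \left(-18\right) \left(-2\right) 3 \cdot 0 \left(-8 - 0\right) = 36 \cdot 3 \cdot 0 \left(-8 + 0\right) = 36 \cdot 3 \cdot 0 \left(-8\right) = 36 \cdot 0 = 0$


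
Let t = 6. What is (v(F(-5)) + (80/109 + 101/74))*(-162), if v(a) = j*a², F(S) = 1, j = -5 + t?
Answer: -2024595/4033 ≈ -502.01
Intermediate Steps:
j = 1 (j = -5 + 6 = 1)
v(a) = a² (v(a) = 1*a² = a²)
(v(F(-5)) + (80/109 + 101/74))*(-162) = (1² + (80/109 + 101/74))*(-162) = (1 + (80*(1/109) + 101*(1/74)))*(-162) = (1 + (80/109 + 101/74))*(-162) = (1 + 16929/8066)*(-162) = (24995/8066)*(-162) = -2024595/4033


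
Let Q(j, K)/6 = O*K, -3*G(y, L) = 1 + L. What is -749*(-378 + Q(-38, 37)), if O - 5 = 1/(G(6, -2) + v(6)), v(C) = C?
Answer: -10915926/19 ≈ -5.7452e+5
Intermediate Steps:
G(y, L) = -⅓ - L/3 (G(y, L) = -(1 + L)/3 = -⅓ - L/3)
O = 98/19 (O = 5 + 1/((-⅓ - ⅓*(-2)) + 6) = 5 + 1/((-⅓ + ⅔) + 6) = 5 + 1/(⅓ + 6) = 5 + 1/(19/3) = 5 + 3/19 = 98/19 ≈ 5.1579)
Q(j, K) = 588*K/19 (Q(j, K) = 6*(98*K/19) = 588*K/19)
-749*(-378 + Q(-38, 37)) = -749*(-378 + (588/19)*37) = -749*(-378 + 21756/19) = -749*14574/19 = -10915926/19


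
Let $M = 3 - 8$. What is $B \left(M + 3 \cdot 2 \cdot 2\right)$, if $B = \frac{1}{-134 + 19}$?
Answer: $- \frac{7}{115} \approx -0.06087$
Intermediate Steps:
$B = - \frac{1}{115}$ ($B = \frac{1}{-115} = - \frac{1}{115} \approx -0.0086956$)
$M = -5$ ($M = 3 - 8 = -5$)
$B \left(M + 3 \cdot 2 \cdot 2\right) = - \frac{-5 + 3 \cdot 2 \cdot 2}{115} = - \frac{-5 + 6 \cdot 2}{115} = - \frac{-5 + 12}{115} = \left(- \frac{1}{115}\right) 7 = - \frac{7}{115}$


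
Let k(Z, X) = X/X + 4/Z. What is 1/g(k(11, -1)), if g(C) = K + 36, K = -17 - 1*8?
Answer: 1/11 ≈ 0.090909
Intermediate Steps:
K = -25 (K = -17 - 8 = -25)
k(Z, X) = 1 + 4/Z
g(C) = 11 (g(C) = -25 + 36 = 11)
1/g(k(11, -1)) = 1/11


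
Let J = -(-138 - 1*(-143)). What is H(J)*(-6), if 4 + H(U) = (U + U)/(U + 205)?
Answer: 243/10 ≈ 24.300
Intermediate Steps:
J = -5 (J = -(-138 + 143) = -1*5 = -5)
H(U) = -4 + 2*U/(205 + U) (H(U) = -4 + (U + U)/(U + 205) = -4 + (2*U)/(205 + U) = -4 + 2*U/(205 + U))
H(J)*(-6) = (2*(-410 - 1*(-5))/(205 - 5))*(-6) = (2*(-410 + 5)/200)*(-6) = (2*(1/200)*(-405))*(-6) = -81/20*(-6) = 243/10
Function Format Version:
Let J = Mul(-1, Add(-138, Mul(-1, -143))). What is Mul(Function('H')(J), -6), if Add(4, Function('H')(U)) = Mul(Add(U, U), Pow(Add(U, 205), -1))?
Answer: Rational(243, 10) ≈ 24.300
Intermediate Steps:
J = -5 (J = Mul(-1, Add(-138, 143)) = Mul(-1, 5) = -5)
Function('H')(U) = Add(-4, Mul(2, U, Pow(Add(205, U), -1))) (Function('H')(U) = Add(-4, Mul(Add(U, U), Pow(Add(U, 205), -1))) = Add(-4, Mul(Mul(2, U), Pow(Add(205, U), -1))) = Add(-4, Mul(2, U, Pow(Add(205, U), -1))))
Mul(Function('H')(J), -6) = Mul(Mul(2, Pow(Add(205, -5), -1), Add(-410, Mul(-1, -5))), -6) = Mul(Mul(2, Pow(200, -1), Add(-410, 5)), -6) = Mul(Mul(2, Rational(1, 200), -405), -6) = Mul(Rational(-81, 20), -6) = Rational(243, 10)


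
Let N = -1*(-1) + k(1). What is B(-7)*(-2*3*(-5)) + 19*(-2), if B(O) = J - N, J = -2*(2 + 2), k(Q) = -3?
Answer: -218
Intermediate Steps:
J = -8 (J = -2*4 = -8)
N = -2 (N = -1*(-1) - 3 = 1 - 3 = -2)
B(O) = -6 (B(O) = -8 - 1*(-2) = -8 + 2 = -6)
B(-7)*(-2*3*(-5)) + 19*(-2) = -6*(-2*3)*(-5) + 19*(-2) = -(-36)*(-5) - 38 = -6*30 - 38 = -180 - 38 = -218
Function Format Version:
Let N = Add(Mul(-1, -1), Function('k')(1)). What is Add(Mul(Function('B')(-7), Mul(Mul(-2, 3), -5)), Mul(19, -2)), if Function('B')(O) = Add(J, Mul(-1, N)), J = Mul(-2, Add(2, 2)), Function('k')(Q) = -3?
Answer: -218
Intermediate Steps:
J = -8 (J = Mul(-2, 4) = -8)
N = -2 (N = Add(Mul(-1, -1), -3) = Add(1, -3) = -2)
Function('B')(O) = -6 (Function('B')(O) = Add(-8, Mul(-1, -2)) = Add(-8, 2) = -6)
Add(Mul(Function('B')(-7), Mul(Mul(-2, 3), -5)), Mul(19, -2)) = Add(Mul(-6, Mul(Mul(-2, 3), -5)), Mul(19, -2)) = Add(Mul(-6, Mul(-6, -5)), -38) = Add(Mul(-6, 30), -38) = Add(-180, -38) = -218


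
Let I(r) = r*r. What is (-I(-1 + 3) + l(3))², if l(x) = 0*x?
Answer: 16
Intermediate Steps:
l(x) = 0
I(r) = r²
(-I(-1 + 3) + l(3))² = (-(-1 + 3)² + 0)² = (-1*2² + 0)² = (-1*4 + 0)² = (-4 + 0)² = (-4)² = 16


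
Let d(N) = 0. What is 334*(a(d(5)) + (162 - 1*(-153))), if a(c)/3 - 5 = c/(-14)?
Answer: 110220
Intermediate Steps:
a(c) = 15 - 3*c/14 (a(c) = 15 + 3*(c/(-14)) = 15 + 3*(c*(-1/14)) = 15 + 3*(-c/14) = 15 - 3*c/14)
334*(a(d(5)) + (162 - 1*(-153))) = 334*((15 - 3/14*0) + (162 - 1*(-153))) = 334*((15 + 0) + (162 + 153)) = 334*(15 + 315) = 334*330 = 110220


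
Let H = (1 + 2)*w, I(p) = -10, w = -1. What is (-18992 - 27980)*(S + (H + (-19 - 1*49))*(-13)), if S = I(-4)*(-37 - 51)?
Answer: -84690516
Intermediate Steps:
H = -3 (H = (1 + 2)*(-1) = 3*(-1) = -3)
S = 880 (S = -10*(-37 - 51) = -10*(-88) = 880)
(-18992 - 27980)*(S + (H + (-19 - 1*49))*(-13)) = (-18992 - 27980)*(880 + (-3 + (-19 - 1*49))*(-13)) = -46972*(880 + (-3 + (-19 - 49))*(-13)) = -46972*(880 + (-3 - 68)*(-13)) = -46972*(880 - 71*(-13)) = -46972*(880 + 923) = -46972*1803 = -84690516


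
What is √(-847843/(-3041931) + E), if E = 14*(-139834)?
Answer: I*√18115047298150494603/3041931 ≈ 1399.2*I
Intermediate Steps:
E = -1957676
√(-847843/(-3041931) + E) = √(-847843/(-3041931) - 1957676) = √(-847843*(-1/3041931) - 1957676) = √(847843/3041931 - 1957676) = √(-5955114464513/3041931) = I*√18115047298150494603/3041931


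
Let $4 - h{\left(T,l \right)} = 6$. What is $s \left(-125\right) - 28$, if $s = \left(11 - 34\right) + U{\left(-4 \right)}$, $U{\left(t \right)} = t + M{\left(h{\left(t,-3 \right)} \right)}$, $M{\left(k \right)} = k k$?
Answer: $2847$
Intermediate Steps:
$h{\left(T,l \right)} = -2$ ($h{\left(T,l \right)} = 4 - 6 = -2$)
$M{\left(k \right)} = k^{2}$
$U{\left(t \right)} = 4 + t$ ($U{\left(t \right)} = t + \left(-2\right)^{2} = t + 4 = 4 + t$)
$s = -23$ ($s = \left(11 - 34\right) + \left(4 - 4\right) = -23 + 0 = -23$)
$s \left(-125\right) - 28 = \left(-23\right) \left(-125\right) - 28 = 2875 - 28 = 2847$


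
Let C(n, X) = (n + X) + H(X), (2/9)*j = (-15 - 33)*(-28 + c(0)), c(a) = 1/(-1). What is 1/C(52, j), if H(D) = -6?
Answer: 1/6310 ≈ 0.00015848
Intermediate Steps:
c(a) = -1
j = 6264 (j = 9*((-15 - 33)*(-28 - 1))/2 = 9*(-48*(-29))/2 = (9/2)*1392 = 6264)
C(n, X) = -6 + X + n (C(n, X) = (n + X) - 6 = (X + n) - 6 = -6 + X + n)
1/C(52, j) = 1/(-6 + 6264 + 52) = 1/6310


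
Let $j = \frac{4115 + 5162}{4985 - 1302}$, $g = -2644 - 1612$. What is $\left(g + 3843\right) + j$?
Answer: $- \frac{1511802}{3683} \approx -410.48$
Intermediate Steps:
$g = -4256$ ($g = -2644 - 1612 = -4256$)
$j = \frac{9277}{3683} \approx 2.5189$
$\left(g + 3843\right) + j = \left(-4256 + 3843\right) + \frac{9277}{3683} = -413 + \frac{9277}{3683} = - \frac{1511802}{3683}$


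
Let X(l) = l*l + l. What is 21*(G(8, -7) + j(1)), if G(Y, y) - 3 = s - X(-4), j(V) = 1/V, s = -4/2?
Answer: -210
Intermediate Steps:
s = -2 (s = -4*1/2 = -2)
X(l) = l + l**2 (X(l) = l**2 + l = l + l**2)
G(Y, y) = -11 (G(Y, y) = 3 + (-2 - (-4)*(1 - 4)) = 3 + (-2 - (-4)*(-3)) = 3 + (-2 - 1*12) = 3 + (-2 - 12) = 3 - 14 = -11)
21*(G(8, -7) + j(1)) = 21*(-11 + 1/1) = 21*(-11 + 1) = 21*(-10) = -210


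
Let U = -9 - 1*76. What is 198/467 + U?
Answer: -39497/467 ≈ -84.576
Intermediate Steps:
U = -85 (U = -9 - 76 = -85)
198/467 + U = 198/467 - 85 = -39497/467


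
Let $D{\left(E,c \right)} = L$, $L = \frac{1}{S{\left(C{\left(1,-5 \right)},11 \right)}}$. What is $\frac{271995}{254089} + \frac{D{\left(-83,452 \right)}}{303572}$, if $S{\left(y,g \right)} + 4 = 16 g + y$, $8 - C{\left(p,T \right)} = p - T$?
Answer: $\frac{14367191762449}{13421369227992} \approx 1.0705$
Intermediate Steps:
$C{\left(p,T \right)} = 8 + T - p$ ($C{\left(p,T \right)} = 8 - \left(p - T\right) = 8 + \left(T - p\right) = 8 + T - p$)
$S{\left(y,g \right)} = -4 + y + 16 g$ ($S{\left(y,g \right)} = -4 + \left(16 g + y\right) = -4 + \left(y + 16 g\right) = -4 + y + 16 g$)
$L = \frac{1}{174}$ ($L = \frac{1}{-4 - -2 + 16 \cdot 11} = \frac{1}{-4 - -2 + 176} = \frac{1}{-4 + 2 + 176} = \frac{1}{174} \approx 0.0057471$)
$D{\left(E,c \right)} = \frac{1}{174}$
$\frac{271995}{254089} + \frac{D{\left(-83,452 \right)}}{303572} = \frac{271995}{254089} + \frac{1}{174 \cdot 303572} = 271995 \cdot \frac{1}{254089} + \frac{1}{174} \cdot \frac{1}{303572} = \frac{271995}{254089} + \frac{1}{52821528} = \frac{14367191762449}{13421369227992}$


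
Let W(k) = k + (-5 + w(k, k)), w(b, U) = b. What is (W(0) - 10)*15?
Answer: -225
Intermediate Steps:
W(k) = -5 + 2*k (W(k) = k + (-5 + k) = -5 + 2*k)
(W(0) - 10)*15 = ((-5 + 2*0) - 10)*15 = ((-5 + 0) - 10)*15 = (-5 - 10)*15 = -15*15 = -225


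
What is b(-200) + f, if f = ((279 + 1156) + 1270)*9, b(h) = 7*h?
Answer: 22945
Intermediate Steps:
f = 24345 (f = (1435 + 1270)*9 = 2705*9 = 24345)
b(-200) + f = 7*(-200) + 24345 = -1400 + 24345 = 22945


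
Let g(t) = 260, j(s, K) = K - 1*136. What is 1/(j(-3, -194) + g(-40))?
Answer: -1/70 ≈ -0.014286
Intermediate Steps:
j(s, K) = -136 + K (j(s, K) = K - 136 = -136 + K)
1/(j(-3, -194) + g(-40)) = 1/((-136 - 194) + 260) = 1/(-330 + 260) = 1/(-70) = -1/70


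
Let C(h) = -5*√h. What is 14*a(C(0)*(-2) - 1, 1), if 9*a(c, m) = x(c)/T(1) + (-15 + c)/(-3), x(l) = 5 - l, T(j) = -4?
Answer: 161/27 ≈ 5.9630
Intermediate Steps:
a(c, m) = 5/12 - c/108 (a(c, m) = ((5 - c)/(-4) + (-15 + c)/(-3))/9 = ((5 - c)*(-¼) + (-15 + c)*(-⅓))/9 = ((-5/4 + c/4) + (5 - c/3))/9 = (15/4 - c/12)/9 = 5/12 - c/108)
14*a(C(0)*(-2) - 1, 1) = 14*(5/12 - (-5*√0*(-2) - 1)/108) = 14*(5/12 - (-5*0*(-2) - 1)/108) = 14*(5/12 - (0*(-2) - 1)/108) = 14*(5/12 - (0 - 1)/108) = 14*(5/12 - 1/108*(-1)) = 14*(5/12 + 1/108) = 14*(23/54) = 161/27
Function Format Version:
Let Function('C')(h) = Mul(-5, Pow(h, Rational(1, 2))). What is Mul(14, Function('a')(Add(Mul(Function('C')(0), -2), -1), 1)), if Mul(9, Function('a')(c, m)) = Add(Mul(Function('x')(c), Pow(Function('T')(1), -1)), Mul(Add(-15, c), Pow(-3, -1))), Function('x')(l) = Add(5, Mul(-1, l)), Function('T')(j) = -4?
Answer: Rational(161, 27) ≈ 5.9630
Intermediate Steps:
Function('a')(c, m) = Add(Rational(5, 12), Mul(Rational(-1, 108), c)) (Function('a')(c, m) = Mul(Rational(1, 9), Add(Mul(Add(5, Mul(-1, c)), Pow(-4, -1)), Mul(Add(-15, c), Pow(-3, -1)))) = Mul(Rational(1, 9), Add(Mul(Add(5, Mul(-1, c)), Rational(-1, 4)), Mul(Add(-15, c), Rational(-1, 3)))) = Mul(Rational(1, 9), Add(Add(Rational(-5, 4), Mul(Rational(1, 4), c)), Add(5, Mul(Rational(-1, 3), c)))) = Mul(Rational(1, 9), Add(Rational(15, 4), Mul(Rational(-1, 12), c))) = Add(Rational(5, 12), Mul(Rational(-1, 108), c)))
Mul(14, Function('a')(Add(Mul(Function('C')(0), -2), -1), 1)) = Mul(14, Add(Rational(5, 12), Mul(Rational(-1, 108), Add(Mul(Mul(-5, Pow(0, Rational(1, 2))), -2), -1)))) = Mul(14, Add(Rational(5, 12), Mul(Rational(-1, 108), Add(Mul(Mul(-5, 0), -2), -1)))) = Mul(14, Add(Rational(5, 12), Mul(Rational(-1, 108), Add(Mul(0, -2), -1)))) = Mul(14, Add(Rational(5, 12), Mul(Rational(-1, 108), Add(0, -1)))) = Mul(14, Add(Rational(5, 12), Mul(Rational(-1, 108), -1))) = Mul(14, Add(Rational(5, 12), Rational(1, 108))) = Mul(14, Rational(23, 54)) = Rational(161, 27)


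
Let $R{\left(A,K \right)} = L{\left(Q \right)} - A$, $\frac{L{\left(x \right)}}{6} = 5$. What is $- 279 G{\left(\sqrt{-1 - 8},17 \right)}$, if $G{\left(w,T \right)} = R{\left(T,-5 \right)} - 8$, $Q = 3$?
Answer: $-1395$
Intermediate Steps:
$L{\left(x \right)} = 30$ ($L{\left(x \right)} = 6 \cdot 5 = 30$)
$R{\left(A,K \right)} = 30 - A$
$G{\left(w,T \right)} = 22 - T$ ($G{\left(w,T \right)} = \left(30 - T\right) - 8 = 22 - T$)
$- 279 G{\left(\sqrt{-1 - 8},17 \right)} = - 279 \left(22 - 17\right) = \left(-279\right) 5 = -1395$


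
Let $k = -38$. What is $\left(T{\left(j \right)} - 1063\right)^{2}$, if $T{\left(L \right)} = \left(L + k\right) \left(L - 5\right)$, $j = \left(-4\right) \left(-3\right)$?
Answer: $1550025$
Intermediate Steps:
$j = 12$
$T{\left(L \right)} = \left(-38 + L\right) \left(-5 + L\right)$ ($T{\left(L \right)} = \left(L - 38\right) \left(L - 5\right) = \left(-38 + L\right) \left(-5 + L\right)$)
$\left(T{\left(j \right)} - 1063\right)^{2} = \left(\left(190 + 12^{2} - 516\right) - 1063\right)^{2} = \left(\left(190 + 144 - 516\right) - 1063\right)^{2} = \left(-182 - 1063\right)^{2} = \left(-1245\right)^{2} = 1550025$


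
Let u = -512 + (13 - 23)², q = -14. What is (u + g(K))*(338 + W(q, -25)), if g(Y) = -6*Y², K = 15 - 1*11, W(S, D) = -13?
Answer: -165100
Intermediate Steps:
K = 4 (K = 15 - 11 = 4)
u = -412 (u = -512 + (-10)² = -512 + 100 = -412)
(u + g(K))*(338 + W(q, -25)) = (-412 - 6*4²)*(338 - 13) = (-412 - 6*16)*325 = (-412 - 96)*325 = -508*325 = -165100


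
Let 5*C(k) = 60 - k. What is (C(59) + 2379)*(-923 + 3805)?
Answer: 34284272/5 ≈ 6.8569e+6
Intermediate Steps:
C(k) = 12 - k/5 (C(k) = (60 - k)/5 = 12 - k/5)
(C(59) + 2379)*(-923 + 3805) = ((12 - 1/5*59) + 2379)*(-923 + 3805) = ((12 - 59/5) + 2379)*2882 = (1/5 + 2379)*2882 = (11896/5)*2882 = 34284272/5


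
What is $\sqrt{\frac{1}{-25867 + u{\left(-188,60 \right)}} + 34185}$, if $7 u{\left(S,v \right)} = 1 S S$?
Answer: $\frac{\sqrt{29037799548822}}{29145} \approx 184.89$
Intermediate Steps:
$u{\left(S,v \right)} = \frac{S^{2}}{7}$ ($u{\left(S,v \right)} = \frac{1 S S}{7} = \frac{S S}{7} = \frac{S^{2}}{7}$)
$\sqrt{\frac{1}{-25867 + u{\left(-188,60 \right)}} + 34185} = \sqrt{\frac{1}{-25867 + \frac{\left(-188\right)^{2}}{7}} + 34185} = \sqrt{\frac{1}{-25867 + \frac{1}{7} \cdot 35344} + 34185} = \sqrt{\frac{1}{-25867 + \frac{35344}{7}} + 34185} = \sqrt{\frac{1}{- \frac{145725}{7}} + 34185} = \sqrt{- \frac{7}{145725} + 34185} = \sqrt{\frac{4981609118}{145725}} = \frac{\sqrt{29037799548822}}{29145}$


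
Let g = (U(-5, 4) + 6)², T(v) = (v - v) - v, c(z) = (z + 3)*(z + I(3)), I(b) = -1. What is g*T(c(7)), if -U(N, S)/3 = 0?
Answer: -2160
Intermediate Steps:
U(N, S) = 0 (U(N, S) = -3*0 = 0)
c(z) = (-1 + z)*(3 + z) (c(z) = (z + 3)*(z - 1) = (3 + z)*(-1 + z) = (-1 + z)*(3 + z))
T(v) = -v (T(v) = 0 - v = -v)
g = 36 (g = (0 + 6)² = 6² = 36)
g*T(c(7)) = 36*(-(-3 + 7² + 2*7)) = 36*(-(-3 + 49 + 14)) = 36*(-1*60) = 36*(-60) = -2160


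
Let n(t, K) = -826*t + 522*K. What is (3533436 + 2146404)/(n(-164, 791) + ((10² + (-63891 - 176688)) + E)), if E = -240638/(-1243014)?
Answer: 882515079720/47838511507 ≈ 18.448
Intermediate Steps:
E = 120319/621507 (E = -240638*(-1/1243014) = 120319/621507 ≈ 0.19359)
(3533436 + 2146404)/(n(-164, 791) + ((10² + (-63891 - 176688)) + E)) = (3533436 + 2146404)/((-826*(-164) + 522*791) + ((10² + (-63891 - 176688)) + 120319/621507)) = 5679840/((135464 + 412902) + ((100 - 240579) + 120319/621507)) = 5679840/(548366 + (-240479 + 120319/621507)) = 5679840/(548366 - 149459261534/621507) = 5679840/(191354046028/621507) = 5679840*(621507/191354046028) = 882515079720/47838511507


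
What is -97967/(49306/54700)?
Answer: -2679397450/24653 ≈ -1.0868e+5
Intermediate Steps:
-97967/(49306/54700) = -97967/(49306*(1/54700)) = -97967/24653/27350 = -97967*27350/24653 = -2679397450/24653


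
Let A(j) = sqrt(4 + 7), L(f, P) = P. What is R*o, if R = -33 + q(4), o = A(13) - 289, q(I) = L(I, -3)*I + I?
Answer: 11849 - 41*sqrt(11) ≈ 11713.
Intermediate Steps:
A(j) = sqrt(11)
q(I) = -2*I (q(I) = -3*I + I = -2*I)
o = -289 + sqrt(11) (o = sqrt(11) - 289 = -289 + sqrt(11) ≈ -285.68)
R = -41 (R = -33 - 2*4 = -33 - 8 = -41)
R*o = -41*(-289 + sqrt(11)) = 11849 - 41*sqrt(11)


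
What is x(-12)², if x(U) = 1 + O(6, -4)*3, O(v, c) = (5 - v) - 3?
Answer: 121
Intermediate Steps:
O(v, c) = 2 - v
x(U) = -11 (x(U) = 1 + (2 - 1*6)*3 = 1 + (2 - 6)*3 = 1 - 4*3 = 1 - 12 = -11)
x(-12)² = (-11)² = 121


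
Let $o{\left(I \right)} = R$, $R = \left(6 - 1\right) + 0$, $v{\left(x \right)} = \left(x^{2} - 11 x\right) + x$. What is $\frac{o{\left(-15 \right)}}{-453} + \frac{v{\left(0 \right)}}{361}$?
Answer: $- \frac{5}{453} \approx -0.011038$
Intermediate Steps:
$v{\left(x \right)} = x^{2} - 10 x$
$R = 5$ ($R = 5 + 0 = 5$)
$o{\left(I \right)} = 5$
$\frac{o{\left(-15 \right)}}{-453} + \frac{v{\left(0 \right)}}{361} = \frac{5}{-453} + \frac{0 \left(-10 + 0\right)}{361} = 5 \left(- \frac{1}{453}\right) + 0 \left(-10\right) \frac{1}{361} = - \frac{5}{453} + 0 \cdot \frac{1}{361} = - \frac{5}{453} + 0 = - \frac{5}{453}$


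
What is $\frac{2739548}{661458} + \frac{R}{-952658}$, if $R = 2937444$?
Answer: $\frac{23816303044}{22505116263} \approx 1.0583$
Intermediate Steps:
$\frac{2739548}{661458} + \frac{R}{-952658} = \frac{2739548}{661458} + \frac{2937444}{-952658} = 2739548 \cdot \frac{1}{661458} + 2937444 \left(- \frac{1}{952658}\right) = \frac{195682}{47247} - \frac{1468722}{476329} = \frac{23816303044}{22505116263}$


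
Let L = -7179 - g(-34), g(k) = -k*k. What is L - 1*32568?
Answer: -38591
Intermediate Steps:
g(k) = -k²
L = -6023 (L = -7179 - (-1)*(-34)² = -7179 - (-1)*1156 = -7179 - 1*(-1156) = -7179 + 1156 = -6023)
L - 1*32568 = -6023 - 1*32568 = -6023 - 32568 = -38591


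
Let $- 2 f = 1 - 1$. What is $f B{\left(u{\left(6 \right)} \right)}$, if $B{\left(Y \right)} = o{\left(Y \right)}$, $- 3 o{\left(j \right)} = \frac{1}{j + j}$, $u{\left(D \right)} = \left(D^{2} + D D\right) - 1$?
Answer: $0$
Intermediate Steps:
$u{\left(D \right)} = -1 + 2 D^{2}$ ($u{\left(D \right)} = \left(D^{2} + D^{2}\right) - 1 = 2 D^{2} - 1 = -1 + 2 D^{2}$)
$o{\left(j \right)} = - \frac{1}{6 j}$ ($o{\left(j \right)} = - \frac{1}{3 \left(j + j\right)} = - \frac{1}{3 \cdot 2 j} = - \frac{\frac{1}{2} \frac{1}{j}}{3} = - \frac{1}{6 j}$)
$B{\left(Y \right)} = - \frac{1}{6 Y}$
$f = 0$ ($f = - \frac{1 - 1}{2} = \left(- \frac{1}{2}\right) 0 = 0$)
$f B{\left(u{\left(6 \right)} \right)} = 0 \left(- \frac{1}{6 \left(-1 + 2 \cdot 6^{2}\right)}\right) = 0 \left(- \frac{1}{6 \left(-1 + 2 \cdot 36\right)}\right) = 0 \left(- \frac{1}{6 \left(-1 + 72\right)}\right) = 0 \left(- \frac{1}{6 \cdot 71}\right) = 0 \left(\left(- \frac{1}{6}\right) \frac{1}{71}\right) = 0 \left(- \frac{1}{426}\right) = 0$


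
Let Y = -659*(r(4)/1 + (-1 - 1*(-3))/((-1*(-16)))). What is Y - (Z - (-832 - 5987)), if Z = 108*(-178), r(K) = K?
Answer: 77493/8 ≈ 9686.6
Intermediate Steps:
Y = -21747/8 (Y = -659*(4/1 + (-1 - 1*(-3))/((-1*(-16)))) = -659*(4*1 + (-1 + 3)/16) = -659*(4 + 2*(1/16)) = -659*(4 + 1/8) = -659*33/8 = -21747/8 ≈ -2718.4)
Z = -19224
Y - (Z - (-832 - 5987)) = -21747/8 - (-19224 - (-832 - 5987)) = -21747/8 - (-19224 - 1*(-6819)) = -21747/8 - (-19224 + 6819) = -21747/8 - 1*(-12405) = -21747/8 + 12405 = 77493/8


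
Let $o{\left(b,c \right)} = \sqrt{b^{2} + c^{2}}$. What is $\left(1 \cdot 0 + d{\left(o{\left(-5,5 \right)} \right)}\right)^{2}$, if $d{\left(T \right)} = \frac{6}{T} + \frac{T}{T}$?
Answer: $\frac{43}{25} + \frac{6 \sqrt{2}}{5} \approx 3.4171$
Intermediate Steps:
$d{\left(T \right)} = 1 + \frac{6}{T}$ ($d{\left(T \right)} = \frac{6}{T} + 1 = 1 + \frac{6}{T}$)
$\left(1 \cdot 0 + d{\left(o{\left(-5,5 \right)} \right)}\right)^{2} = \left(1 \cdot 0 + \frac{6 + \sqrt{\left(-5\right)^{2} + 5^{2}}}{\sqrt{\left(-5\right)^{2} + 5^{2}}}\right)^{2} = \left(0 + \frac{6 + \sqrt{25 + 25}}{\sqrt{25 + 25}}\right)^{2} = \left(0 + \frac{6 + \sqrt{50}}{\sqrt{50}}\right)^{2} = \left(0 + \frac{6 + 5 \sqrt{2}}{5 \sqrt{2}}\right)^{2} = \left(0 + \frac{\sqrt{2}}{10} \left(6 + 5 \sqrt{2}\right)\right)^{2} = \left(0 + \frac{\sqrt{2} \left(6 + 5 \sqrt{2}\right)}{10}\right)^{2} = \left(\frac{\sqrt{2} \left(6 + 5 \sqrt{2}\right)}{10}\right)^{2} = \frac{\left(6 + 5 \sqrt{2}\right)^{2}}{50}$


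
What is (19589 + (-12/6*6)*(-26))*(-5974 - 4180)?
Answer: -202074754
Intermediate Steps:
(19589 + (-12/6*6)*(-26))*(-5974 - 4180) = (19589 + (-12*⅙*6)*(-26))*(-10154) = (19589 - 2*6*(-26))*(-10154) = (19589 - 12*(-26))*(-10154) = (19589 + 312)*(-10154) = 19901*(-10154) = -202074754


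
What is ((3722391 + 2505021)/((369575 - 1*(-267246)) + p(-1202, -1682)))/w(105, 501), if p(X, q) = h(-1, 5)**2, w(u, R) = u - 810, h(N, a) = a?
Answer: -1037902/74829405 ≈ -0.013870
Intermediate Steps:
w(u, R) = -810 + u
p(X, q) = 25 (p(X, q) = 5**2 = 25)
((3722391 + 2505021)/((369575 - 1*(-267246)) + p(-1202, -1682)))/w(105, 501) = ((3722391 + 2505021)/((369575 - 1*(-267246)) + 25))/(-810 + 105) = (6227412/((369575 + 267246) + 25))/(-705) = (6227412/(636821 + 25))*(-1/705) = (6227412/636846)*(-1/705) = (6227412*(1/636846))*(-1/705) = (1037902/106141)*(-1/705) = -1037902/74829405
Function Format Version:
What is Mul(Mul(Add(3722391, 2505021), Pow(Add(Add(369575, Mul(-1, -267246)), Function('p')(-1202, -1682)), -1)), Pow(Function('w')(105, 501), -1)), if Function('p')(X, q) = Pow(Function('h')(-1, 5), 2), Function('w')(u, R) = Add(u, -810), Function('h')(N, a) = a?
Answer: Rational(-1037902, 74829405) ≈ -0.013870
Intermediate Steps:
Function('w')(u, R) = Add(-810, u)
Function('p')(X, q) = 25 (Function('p')(X, q) = Pow(5, 2) = 25)
Mul(Mul(Add(3722391, 2505021), Pow(Add(Add(369575, Mul(-1, -267246)), Function('p')(-1202, -1682)), -1)), Pow(Function('w')(105, 501), -1)) = Mul(Mul(Add(3722391, 2505021), Pow(Add(Add(369575, Mul(-1, -267246)), 25), -1)), Pow(Add(-810, 105), -1)) = Mul(Mul(6227412, Pow(Add(Add(369575, 267246), 25), -1)), Pow(-705, -1)) = Mul(Mul(6227412, Pow(Add(636821, 25), -1)), Rational(-1, 705)) = Mul(Mul(6227412, Pow(636846, -1)), Rational(-1, 705)) = Mul(Mul(6227412, Rational(1, 636846)), Rational(-1, 705)) = Mul(Rational(1037902, 106141), Rational(-1, 705)) = Rational(-1037902, 74829405)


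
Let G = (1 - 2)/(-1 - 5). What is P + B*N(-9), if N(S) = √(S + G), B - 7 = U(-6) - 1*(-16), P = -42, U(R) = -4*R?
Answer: -42 + 47*I*√318/6 ≈ -42.0 + 139.69*I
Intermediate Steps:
G = ⅙ (G = -1/(-6) = -1*(-⅙) = ⅙ ≈ 0.16667)
B = 47 (B = 7 + (-4*(-6) - 1*(-16)) = 7 + (24 + 16) = 7 + 40 = 47)
N(S) = √(⅙ + S) (N(S) = √(S + ⅙) = √(⅙ + S))
P + B*N(-9) = -42 + 47*(√(6 + 36*(-9))/6) = -42 + 47*(√(6 - 324)/6) = -42 + 47*(√(-318)/6) = -42 + 47*((I*√318)/6) = -42 + 47*(I*√318/6) = -42 + 47*I*√318/6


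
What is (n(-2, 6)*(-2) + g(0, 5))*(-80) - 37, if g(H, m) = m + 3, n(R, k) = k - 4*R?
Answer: 1563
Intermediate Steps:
g(H, m) = 3 + m
(n(-2, 6)*(-2) + g(0, 5))*(-80) - 37 = ((6 - 4*(-2))*(-2) + (3 + 5))*(-80) - 37 = ((6 + 8)*(-2) + 8)*(-80) - 37 = (14*(-2) + 8)*(-80) - 37 = (-28 + 8)*(-80) - 37 = -20*(-80) - 37 = 1600 - 37 = 1563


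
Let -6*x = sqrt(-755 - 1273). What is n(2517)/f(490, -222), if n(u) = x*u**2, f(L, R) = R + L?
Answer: -27452919*I*sqrt(3)/268 ≈ -1.7742e+5*I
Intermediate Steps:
x = -13*I*sqrt(3)/3 (x = -sqrt(-755 - 1273)/6 = -13*I*sqrt(3)/3 ≈ -7.5056*I)
f(L, R) = L + R
n(u) = -13*I*sqrt(3)*u**2/3 (n(u) = (-13*I*sqrt(3)/3)*u**2 = -13*I*sqrt(3)*u**2/3)
n(2517)/f(490, -222) = (-13/3*I*sqrt(3)*2517**2)/(490 - 222) = -13/3*I*sqrt(3)*6335289/268 = -27452919*I*sqrt(3)*(1/268) = -27452919*I*sqrt(3)/268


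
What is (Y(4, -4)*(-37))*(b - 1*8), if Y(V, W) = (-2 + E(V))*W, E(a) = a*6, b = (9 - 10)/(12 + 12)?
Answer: -78551/3 ≈ -26184.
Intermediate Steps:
b = -1/24 ≈ -0.041667
E(a) = 6*a
Y(V, W) = W*(-2 + 6*V) (Y(V, W) = (-2 + 6*V)*W = W*(-2 + 6*V))
(Y(4, -4)*(-37))*(b - 1*8) = ((2*(-4)*(-1 + 3*4))*(-37))*(-1/24 - 1*8) = ((2*(-4)*(-1 + 12))*(-37))*(-1/24 - 8) = ((2*(-4)*11)*(-37))*(-193/24) = -88*(-37)*(-193/24) = 3256*(-193/24) = -78551/3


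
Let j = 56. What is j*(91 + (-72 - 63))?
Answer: -2464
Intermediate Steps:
j*(91 + (-72 - 63)) = 56*(91 + (-72 - 63)) = 56*(91 - 135) = 56*(-44) = -2464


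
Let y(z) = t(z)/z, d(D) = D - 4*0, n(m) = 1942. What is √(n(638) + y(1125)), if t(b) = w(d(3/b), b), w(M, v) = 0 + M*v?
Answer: √10923765/75 ≈ 44.068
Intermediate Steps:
d(D) = D (d(D) = D + 0 = D)
w(M, v) = M*v
t(b) = 3 (t(b) = (3/b)*b = 3)
y(z) = 3/z
√(n(638) + y(1125)) = √(1942 + 3/1125) = √(1942 + 3*(1/1125)) = √(1942 + 1/375) = √(728251/375) = √10923765/75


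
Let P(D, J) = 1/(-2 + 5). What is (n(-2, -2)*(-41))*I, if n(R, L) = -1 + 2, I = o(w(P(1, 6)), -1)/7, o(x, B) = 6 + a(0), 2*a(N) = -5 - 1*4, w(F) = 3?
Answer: -123/14 ≈ -8.7857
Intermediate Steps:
P(D, J) = 1/3
a(N) = -9/2 (a(N) = (-5 - 1*4)/2 = (-5 - 4)/2 = (1/2)*(-9) = -9/2)
o(x, B) = 3/2 (o(x, B) = 6 - 9/2 = 3/2)
I = 3/14 (I = (3/2)/7 = (3/2)*(1/7) = 3/14 ≈ 0.21429)
n(R, L) = 1
(n(-2, -2)*(-41))*I = (1*(-41))*(3/14) = -41*3/14 = -123/14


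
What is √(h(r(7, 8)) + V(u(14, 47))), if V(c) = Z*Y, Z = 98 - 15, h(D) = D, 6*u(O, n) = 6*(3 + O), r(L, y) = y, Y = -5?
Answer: I*√407 ≈ 20.174*I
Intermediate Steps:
u(O, n) = 3 + O (u(O, n) = (6*(3 + O))/6 = (18 + 6*O)/6 = 3 + O)
Z = 83
V(c) = -415 (V(c) = 83*(-5) = -415)
√(h(r(7, 8)) + V(u(14, 47))) = √(8 - 415) = √(-407) = I*√407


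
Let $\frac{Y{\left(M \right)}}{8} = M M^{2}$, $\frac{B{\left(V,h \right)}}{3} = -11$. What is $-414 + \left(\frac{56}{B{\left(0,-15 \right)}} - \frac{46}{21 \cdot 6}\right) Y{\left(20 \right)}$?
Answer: $- \frac{91742902}{693} \approx -1.3239 \cdot 10^{5}$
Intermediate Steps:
$B{\left(V,h \right)} = -33$ ($B{\left(V,h \right)} = 3 \left(-11\right) = -33$)
$Y{\left(M \right)} = 8 M^{3}$ ($Y{\left(M \right)} = 8 M M^{2} = 8 M^{3}$)
$-414 + \left(\frac{56}{B{\left(0,-15 \right)}} - \frac{46}{21 \cdot 6}\right) Y{\left(20 \right)} = -414 + \left(\frac{56}{-33} - \frac{46}{21 \cdot 6}\right) 8 \cdot 20^{3} = -414 + \left(56 \left(- \frac{1}{33}\right) - \frac{46}{126}\right) 8 \cdot 8000 = -414 + \left(- \frac{56}{33} - \frac{23}{63}\right) 64000 = -414 - \frac{91456000}{693} = - \frac{91742902}{693}$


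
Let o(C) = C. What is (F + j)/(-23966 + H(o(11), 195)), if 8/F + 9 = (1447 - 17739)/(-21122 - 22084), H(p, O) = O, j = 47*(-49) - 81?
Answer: 444266728/4428085651 ≈ 0.10033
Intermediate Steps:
j = -2384 (j = -2303 - 81 = -2384)
F = -172824/186281 (F = 8/(-9 + (1447 - 17739)/(-21122 - 22084)) = 8/(-9 - 16292/(-43206)) = 8/(-9 - 16292*(-1/43206)) = 8/(-9 + 8146/21603) = 8/(-186281/21603) = 8*(-21603/186281) = -172824/186281 ≈ -0.92776)
(F + j)/(-23966 + H(o(11), 195)) = (-172824/186281 - 2384)/(-23966 + 195) = -444266728/186281/(-23771) = -444266728/186281*(-1/23771) = 444266728/4428085651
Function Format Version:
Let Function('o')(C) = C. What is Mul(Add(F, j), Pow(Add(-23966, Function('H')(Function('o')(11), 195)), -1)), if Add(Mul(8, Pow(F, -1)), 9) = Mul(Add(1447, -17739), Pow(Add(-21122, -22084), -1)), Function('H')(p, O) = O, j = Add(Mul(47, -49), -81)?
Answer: Rational(444266728, 4428085651) ≈ 0.10033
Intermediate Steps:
j = -2384 (j = Add(-2303, -81) = -2384)
F = Rational(-172824, 186281) (F = Mul(8, Pow(Add(-9, Mul(Add(1447, -17739), Pow(Add(-21122, -22084), -1))), -1)) = Mul(8, Pow(Add(-9, Mul(-16292, Pow(-43206, -1))), -1)) = Mul(8, Pow(Add(-9, Mul(-16292, Rational(-1, 43206))), -1)) = Mul(8, Pow(Add(-9, Rational(8146, 21603)), -1)) = Mul(8, Pow(Rational(-186281, 21603), -1)) = Mul(8, Rational(-21603, 186281)) = Rational(-172824, 186281) ≈ -0.92776)
Mul(Add(F, j), Pow(Add(-23966, Function('H')(Function('o')(11), 195)), -1)) = Mul(Add(Rational(-172824, 186281), -2384), Pow(Add(-23966, 195), -1)) = Mul(Rational(-444266728, 186281), Pow(-23771, -1)) = Mul(Rational(-444266728, 186281), Rational(-1, 23771)) = Rational(444266728, 4428085651)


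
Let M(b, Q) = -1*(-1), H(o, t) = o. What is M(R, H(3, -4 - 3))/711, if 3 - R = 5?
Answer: 1/711 ≈ 0.0014065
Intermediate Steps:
R = -2 (R = 3 - 1*5 = 3 - 5 = -2)
M(b, Q) = 1
M(R, H(3, -4 - 3))/711 = 1/711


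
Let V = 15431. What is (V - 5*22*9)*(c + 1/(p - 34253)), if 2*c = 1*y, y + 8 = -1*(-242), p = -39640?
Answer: 124849376680/73893 ≈ 1.6896e+6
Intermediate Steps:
y = 234 (y = -8 - 1*(-242) = -8 + 242 = 234)
c = 117 (c = (1*234)/2 = (½)*234 = 117)
(V - 5*22*9)*(c + 1/(p - 34253)) = (15431 - 5*22*9)*(117 + 1/(-39640 - 34253)) = (15431 - 110*9)*(117 + 1/(-73893)) = (15431 - 990)*(117 - 1/73893) = 14441*(8645480/73893) = 124849376680/73893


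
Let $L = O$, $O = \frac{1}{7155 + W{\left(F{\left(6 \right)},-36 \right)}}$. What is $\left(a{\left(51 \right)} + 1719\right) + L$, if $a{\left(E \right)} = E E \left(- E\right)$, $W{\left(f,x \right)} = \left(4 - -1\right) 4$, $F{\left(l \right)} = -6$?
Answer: $- \frac{939437099}{7175} \approx -1.3093 \cdot 10^{5}$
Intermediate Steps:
$W{\left(f,x \right)} = 20$ ($W{\left(f,x \right)} = \left(4 + 1\right) 4 = 5 \cdot 4 = 20$)
$a{\left(E \right)} = - E^{3}$ ($a{\left(E \right)} = E^{2} \left(- E\right) = - E^{3}$)
$O = \frac{1}{7175}$ ($O = \frac{1}{7155 + 20} = \frac{1}{7175} \approx 0.00013937$)
$L = \frac{1}{7175} \approx 0.00013937$
$\left(a{\left(51 \right)} + 1719\right) + L = \left(- 51^{3} + 1719\right) + \frac{1}{7175} = \left(\left(-1\right) 132651 + 1719\right) + \frac{1}{7175} = \left(-132651 + 1719\right) + \frac{1}{7175} = -130932 + \frac{1}{7175} = - \frac{939437099}{7175}$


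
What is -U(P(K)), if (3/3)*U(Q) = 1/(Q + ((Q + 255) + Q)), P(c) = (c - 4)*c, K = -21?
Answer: -1/1830 ≈ -0.00054645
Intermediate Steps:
P(c) = c*(-4 + c) (P(c) = (-4 + c)*c = c*(-4 + c))
U(Q) = 1/(255 + 3*Q) (U(Q) = 1/(Q + ((Q + 255) + Q)) = 1/(Q + ((255 + Q) + Q)) = 1/(Q + (255 + 2*Q)) = 1/(255 + 3*Q))
-U(P(K)) = -1/(3*(85 - 21*(-4 - 21))) = -1/(3*(85 - 21*(-25))) = -1/(3*(85 + 525)) = -1/(3*610) = -1*1/1830 = -1/1830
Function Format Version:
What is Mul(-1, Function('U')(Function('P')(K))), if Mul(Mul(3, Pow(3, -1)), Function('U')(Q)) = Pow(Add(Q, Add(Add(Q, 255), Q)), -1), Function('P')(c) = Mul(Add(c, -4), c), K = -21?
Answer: Rational(-1, 1830) ≈ -0.00054645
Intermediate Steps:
Function('P')(c) = Mul(c, Add(-4, c)) (Function('P')(c) = Mul(Add(-4, c), c) = Mul(c, Add(-4, c)))
Function('U')(Q) = Pow(Add(255, Mul(3, Q)), -1) (Function('U')(Q) = Pow(Add(Q, Add(Add(Q, 255), Q)), -1) = Pow(Add(Q, Add(Add(255, Q), Q)), -1) = Pow(Add(Q, Add(255, Mul(2, Q))), -1) = Pow(Add(255, Mul(3, Q)), -1))
Mul(-1, Function('U')(Function('P')(K))) = Mul(-1, Mul(Rational(1, 3), Pow(Add(85, Mul(-21, Add(-4, -21))), -1))) = Mul(-1, Mul(Rational(1, 3), Pow(Add(85, Mul(-21, -25)), -1))) = Mul(-1, Mul(Rational(1, 3), Pow(Add(85, 525), -1))) = Mul(-1, Mul(Rational(1, 3), Pow(610, -1))) = Mul(-1, Mul(Rational(1, 3), Rational(1, 610))) = Mul(-1, Rational(1, 1830)) = Rational(-1, 1830)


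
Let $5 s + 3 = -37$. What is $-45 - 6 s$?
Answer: $3$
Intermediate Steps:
$s = -8$ ($s = - \frac{3}{5} + \frac{1}{5} \left(-37\right) = - \frac{3}{5} - \frac{37}{5} = -8$)
$-45 - 6 s = -45 - -48 = -45 + 48 = 3$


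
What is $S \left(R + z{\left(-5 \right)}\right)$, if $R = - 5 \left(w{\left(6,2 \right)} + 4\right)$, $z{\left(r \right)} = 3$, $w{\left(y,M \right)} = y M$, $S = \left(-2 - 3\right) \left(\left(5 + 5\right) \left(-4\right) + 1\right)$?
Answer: $-15015$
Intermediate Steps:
$S = 195$ ($S = - 5 \left(10 \left(-4\right) + 1\right) = - 5 \left(-40 + 1\right) = \left(-5\right) \left(-39\right) = 195$)
$w{\left(y,M \right)} = M y$
$R = -80$ ($R = - 5 \left(2 \cdot 6 + 4\right) = - 5 \left(12 + 4\right) = \left(-5\right) 16 = -80$)
$S \left(R + z{\left(-5 \right)}\right) = 195 \left(-80 + 3\right) = 195 \left(-77\right) = -15015$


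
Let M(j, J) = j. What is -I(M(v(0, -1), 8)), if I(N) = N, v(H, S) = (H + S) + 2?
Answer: -1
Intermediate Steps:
v(H, S) = 2 + H + S
-I(M(v(0, -1), 8)) = -(2 + 0 - 1) = -1*1 = -1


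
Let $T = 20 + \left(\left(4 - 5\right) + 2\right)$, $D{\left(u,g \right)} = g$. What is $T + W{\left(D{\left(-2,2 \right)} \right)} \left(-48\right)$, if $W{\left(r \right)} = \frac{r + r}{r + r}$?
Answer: $-27$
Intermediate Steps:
$W{\left(r \right)} = 1$ ($W{\left(r \right)} = \frac{2 r}{2 r} = 2 r \frac{1}{2 r} = 1$)
$T = 21$ ($T = 20 + \left(-1 + 2\right) = 20 + 1 = 21$)
$T + W{\left(D{\left(-2,2 \right)} \right)} \left(-48\right) = 21 + 1 \left(-48\right) = 21 - 48 = -27$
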